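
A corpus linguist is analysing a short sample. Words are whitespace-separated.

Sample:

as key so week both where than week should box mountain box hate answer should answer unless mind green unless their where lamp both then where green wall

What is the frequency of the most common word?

3

Frequencies: where:3, week:2, both:2, should:2, box:2, answer:2, unless:2, green:2, as:1, key:1, so:1, than:1, mountain:1, hate:1, mind:1, their:1, lamp:1, then:1, wall:1
Most common: 'where' with frequency 3.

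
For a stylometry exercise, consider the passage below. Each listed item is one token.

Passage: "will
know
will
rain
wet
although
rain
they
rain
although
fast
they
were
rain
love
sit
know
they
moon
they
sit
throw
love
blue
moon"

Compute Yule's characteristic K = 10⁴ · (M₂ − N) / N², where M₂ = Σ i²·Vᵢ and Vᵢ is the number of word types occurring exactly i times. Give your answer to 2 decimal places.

Frequencies: rain:4, they:4, will:2, know:2, although:2, love:2, sit:2, moon:2, wet:1, fast:1, were:1, throw:1, blue:1
N = 25. Frequency spectrum: V_1=5, V_2=6, V_4=2
M₂ = 1²·5 + 2²·6 + 4²·2 = 61
K = 10000 × (61 − 25) / 25² = 576.00

576.00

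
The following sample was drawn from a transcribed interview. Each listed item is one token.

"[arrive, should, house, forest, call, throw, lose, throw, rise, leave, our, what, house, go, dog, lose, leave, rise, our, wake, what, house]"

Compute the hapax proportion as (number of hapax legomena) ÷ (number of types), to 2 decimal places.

Frequencies: house:3, throw:2, lose:2, rise:2, leave:2, our:2, what:2, arrive:1, should:1, forest:1, call:1, go:1, dog:1, wake:1
Hapax count = 7; type count = 14.
Ratio = 7 / 14 = 0.50

0.50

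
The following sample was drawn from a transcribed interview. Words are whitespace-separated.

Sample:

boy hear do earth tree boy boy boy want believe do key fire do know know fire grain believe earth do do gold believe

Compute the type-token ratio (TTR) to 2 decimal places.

N = 24 tokens, V = 12 types.
TTR = V / N = 12 / 24 = 0.50

0.50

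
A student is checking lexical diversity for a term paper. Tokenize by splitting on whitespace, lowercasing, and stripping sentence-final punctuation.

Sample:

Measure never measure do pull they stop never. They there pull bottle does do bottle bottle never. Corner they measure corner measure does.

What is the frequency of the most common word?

Frequencies: measure:4, never:3, they:3, bottle:3, do:2, pull:2, does:2, corner:2, stop:1, there:1
Most common: 'measure' with frequency 4.

4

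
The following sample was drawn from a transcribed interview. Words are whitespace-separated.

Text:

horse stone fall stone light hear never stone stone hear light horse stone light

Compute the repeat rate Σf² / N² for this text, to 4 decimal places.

Frequencies: stone:5, light:3, horse:2, hear:2, fall:1, never:1
Σf² = 44; N² = 196
Repeat rate = 44 / 196 = 0.2245

0.2245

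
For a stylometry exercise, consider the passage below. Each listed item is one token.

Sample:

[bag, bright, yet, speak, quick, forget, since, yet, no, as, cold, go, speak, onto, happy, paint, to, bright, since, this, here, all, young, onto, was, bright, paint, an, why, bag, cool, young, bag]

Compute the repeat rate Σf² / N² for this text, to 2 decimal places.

Frequencies: bag:3, bright:3, yet:2, speak:2, since:2, onto:2, paint:2, young:2, quick:1, forget:1, no:1, as:1, cold:1, go:1, happy:1, to:1, this:1, here:1, all:1, was:1, … (3 more, each freq 1)
Σf² = 57; N² = 1089
Repeat rate = 57 / 1089 = 0.05

0.05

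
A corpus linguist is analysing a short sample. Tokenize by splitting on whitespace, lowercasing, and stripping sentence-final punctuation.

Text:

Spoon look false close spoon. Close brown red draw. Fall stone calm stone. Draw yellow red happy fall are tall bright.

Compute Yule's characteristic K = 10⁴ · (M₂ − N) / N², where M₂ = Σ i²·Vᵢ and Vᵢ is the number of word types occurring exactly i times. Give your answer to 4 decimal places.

272.1088

Frequencies: spoon:2, close:2, red:2, draw:2, fall:2, stone:2, look:1, false:1, brown:1, calm:1, yellow:1, happy:1, are:1, tall:1, bright:1
N = 21. Frequency spectrum: V_1=9, V_2=6
M₂ = 1²·9 + 2²·6 = 33
K = 10000 × (33 − 21) / 21² = 272.1088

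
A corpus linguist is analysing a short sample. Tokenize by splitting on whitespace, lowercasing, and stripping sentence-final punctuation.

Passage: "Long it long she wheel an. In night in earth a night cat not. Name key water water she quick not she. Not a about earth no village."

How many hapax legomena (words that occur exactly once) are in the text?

10

Frequencies: she:3, not:3, long:2, in:2, night:2, earth:2, a:2, water:2, it:1, wheel:1, an:1, cat:1, name:1, key:1, quick:1, about:1, no:1, village:1
Hapax (freq=1): about, an, cat, it, key, name, no, quick, village, wheel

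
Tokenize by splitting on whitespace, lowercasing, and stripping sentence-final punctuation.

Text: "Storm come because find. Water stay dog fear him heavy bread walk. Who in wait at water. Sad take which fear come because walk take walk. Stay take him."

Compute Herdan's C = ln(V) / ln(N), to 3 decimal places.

N = 29, V = 19.
ln(V) = 2.944439, ln(N) = 3.367296
C = 2.944439 / 3.367296 = 0.874

0.874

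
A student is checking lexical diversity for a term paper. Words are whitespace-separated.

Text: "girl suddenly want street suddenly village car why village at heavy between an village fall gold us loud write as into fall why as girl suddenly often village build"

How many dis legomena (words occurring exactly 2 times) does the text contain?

4

Frequencies: village:4, suddenly:3, girl:2, why:2, fall:2, as:2, want:1, street:1, car:1, at:1, heavy:1, between:1, an:1, gold:1, us:1, loud:1, write:1, into:1, often:1, build:1
Words with frequency 2: as, fall, girl, why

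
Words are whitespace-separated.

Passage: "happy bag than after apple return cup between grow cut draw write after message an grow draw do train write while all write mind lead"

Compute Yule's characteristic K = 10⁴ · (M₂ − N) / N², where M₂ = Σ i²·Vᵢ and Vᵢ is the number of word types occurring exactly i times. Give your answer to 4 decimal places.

Frequencies: write:3, after:2, grow:2, draw:2, happy:1, bag:1, than:1, apple:1, return:1, cup:1, between:1, cut:1, message:1, an:1, do:1, train:1, while:1, all:1, mind:1, lead:1
N = 25. Frequency spectrum: V_1=16, V_2=3, V_3=1
M₂ = 1²·16 + 2²·3 + 3²·1 = 37
K = 10000 × (37 − 25) / 25² = 192.0000

192.0000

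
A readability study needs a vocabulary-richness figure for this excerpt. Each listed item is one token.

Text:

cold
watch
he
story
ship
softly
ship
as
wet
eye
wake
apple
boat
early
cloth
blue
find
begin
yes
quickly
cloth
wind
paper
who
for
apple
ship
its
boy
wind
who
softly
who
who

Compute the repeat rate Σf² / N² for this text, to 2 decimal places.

Frequencies: who:4, ship:3, softly:2, apple:2, cloth:2, wind:2, cold:1, watch:1, he:1, story:1, as:1, wet:1, eye:1, wake:1, boat:1, early:1, blue:1, find:1, begin:1, yes:1, … (5 more, each freq 1)
Σf² = 60; N² = 1156
Repeat rate = 60 / 1156 = 0.05

0.05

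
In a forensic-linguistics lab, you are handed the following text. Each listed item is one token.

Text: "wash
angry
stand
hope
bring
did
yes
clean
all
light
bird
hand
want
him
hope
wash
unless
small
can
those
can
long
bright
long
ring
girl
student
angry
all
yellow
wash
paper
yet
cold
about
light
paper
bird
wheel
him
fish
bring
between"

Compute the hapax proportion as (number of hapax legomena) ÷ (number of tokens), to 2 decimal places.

Frequencies: wash:3, angry:2, hope:2, bring:2, all:2, light:2, bird:2, him:2, can:2, long:2, paper:2, stand:1, did:1, yes:1, clean:1, hand:1, want:1, unless:1, small:1, those:1, … (11 more, each freq 1)
Hapax count = 20; token count = 43.
Ratio = 20 / 43 = 0.47

0.47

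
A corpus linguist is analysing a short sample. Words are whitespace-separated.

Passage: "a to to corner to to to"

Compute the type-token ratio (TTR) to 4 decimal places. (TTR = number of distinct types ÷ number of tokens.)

N = 7 tokens, V = 3 types.
TTR = V / N = 3 / 7 = 0.4286

0.4286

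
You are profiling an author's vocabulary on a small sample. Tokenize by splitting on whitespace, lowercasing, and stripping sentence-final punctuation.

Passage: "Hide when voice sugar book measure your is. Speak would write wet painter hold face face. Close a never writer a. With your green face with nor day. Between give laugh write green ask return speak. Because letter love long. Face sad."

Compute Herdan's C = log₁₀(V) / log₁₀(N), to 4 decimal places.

N = 42, V = 33.
log₁₀(V) = 1.518514, log₁₀(N) = 1.623249
C = 1.518514 / 1.623249 = 0.9355

0.9355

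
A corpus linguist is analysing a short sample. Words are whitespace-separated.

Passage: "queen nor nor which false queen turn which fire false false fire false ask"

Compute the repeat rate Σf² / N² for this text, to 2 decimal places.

Frequencies: false:4, queen:2, nor:2, which:2, fire:2, turn:1, ask:1
Σf² = 34; N² = 196
Repeat rate = 34 / 196 = 0.17

0.17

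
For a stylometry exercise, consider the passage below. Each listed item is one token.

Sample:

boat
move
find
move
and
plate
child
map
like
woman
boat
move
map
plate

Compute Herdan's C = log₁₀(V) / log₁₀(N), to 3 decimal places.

0.833

N = 14, V = 9.
log₁₀(V) = 0.954243, log₁₀(N) = 1.146128
C = 0.954243 / 1.146128 = 0.833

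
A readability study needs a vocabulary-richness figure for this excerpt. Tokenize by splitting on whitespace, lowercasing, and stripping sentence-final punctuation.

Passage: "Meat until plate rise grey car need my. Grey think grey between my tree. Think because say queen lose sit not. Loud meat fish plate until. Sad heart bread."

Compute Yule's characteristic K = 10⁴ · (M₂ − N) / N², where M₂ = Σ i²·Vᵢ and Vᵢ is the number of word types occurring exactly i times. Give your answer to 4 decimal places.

190.2497

Frequencies: grey:3, meat:2, until:2, plate:2, my:2, think:2, rise:1, car:1, need:1, between:1, tree:1, because:1, say:1, queen:1, lose:1, sit:1, not:1, loud:1, fish:1, sad:1, … (2 more, each freq 1)
N = 29. Frequency spectrum: V_1=16, V_2=5, V_3=1
M₂ = 1²·16 + 2²·5 + 3²·1 = 45
K = 10000 × (45 − 29) / 29² = 190.2497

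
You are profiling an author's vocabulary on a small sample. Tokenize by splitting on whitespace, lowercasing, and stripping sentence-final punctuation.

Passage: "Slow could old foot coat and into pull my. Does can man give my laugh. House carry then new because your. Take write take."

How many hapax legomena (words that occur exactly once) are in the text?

Frequencies: my:2, take:2, slow:1, could:1, old:1, foot:1, coat:1, and:1, into:1, pull:1, does:1, can:1, man:1, give:1, laugh:1, house:1, carry:1, then:1, new:1, because:1, … (2 more, each freq 1)
Hapax (freq=1): and, because, can, carry, coat, could, does, foot, give, house, into, laugh, man, new, old, pull, slow, then, write, your

20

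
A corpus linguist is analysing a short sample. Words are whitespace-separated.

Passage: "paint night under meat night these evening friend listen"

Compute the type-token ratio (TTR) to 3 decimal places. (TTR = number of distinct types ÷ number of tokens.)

0.889

N = 9 tokens, V = 8 types.
TTR = V / N = 8 / 9 = 0.889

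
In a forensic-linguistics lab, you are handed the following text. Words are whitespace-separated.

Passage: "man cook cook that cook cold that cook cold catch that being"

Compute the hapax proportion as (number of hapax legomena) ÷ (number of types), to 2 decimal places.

0.50

Frequencies: cook:4, that:3, cold:2, man:1, catch:1, being:1
Hapax count = 3; type count = 6.
Ratio = 3 / 6 = 0.50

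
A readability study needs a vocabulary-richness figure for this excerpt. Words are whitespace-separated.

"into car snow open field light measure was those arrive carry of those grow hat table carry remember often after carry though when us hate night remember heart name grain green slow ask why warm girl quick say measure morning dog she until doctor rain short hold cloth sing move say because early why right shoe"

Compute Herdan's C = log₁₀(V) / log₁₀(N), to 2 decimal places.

N = 56, V = 49.
log₁₀(V) = 1.690196, log₁₀(N) = 1.748188
C = 1.690196 / 1.748188 = 0.97

0.97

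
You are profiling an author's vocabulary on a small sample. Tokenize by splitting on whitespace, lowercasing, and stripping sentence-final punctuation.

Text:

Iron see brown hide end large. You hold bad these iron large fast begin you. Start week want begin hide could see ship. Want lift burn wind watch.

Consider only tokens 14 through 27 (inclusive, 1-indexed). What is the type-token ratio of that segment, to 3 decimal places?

Segment tokens 14–27: begin, you, start, week, want, begin, hide, could, see, ship, want, lift, burn, wind
Segment N = 14, segment V = 12.
TTR = 12 / 14 = 0.857

0.857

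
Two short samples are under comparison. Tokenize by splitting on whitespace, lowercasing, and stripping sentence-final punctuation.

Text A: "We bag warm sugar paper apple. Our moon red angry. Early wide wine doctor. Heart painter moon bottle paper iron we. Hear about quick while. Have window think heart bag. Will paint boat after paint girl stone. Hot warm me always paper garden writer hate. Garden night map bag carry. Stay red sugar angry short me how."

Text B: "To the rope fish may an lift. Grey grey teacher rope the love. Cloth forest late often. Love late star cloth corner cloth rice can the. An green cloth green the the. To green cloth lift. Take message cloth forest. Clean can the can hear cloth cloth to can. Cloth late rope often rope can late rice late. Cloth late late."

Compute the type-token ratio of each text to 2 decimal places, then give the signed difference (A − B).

TTR(A) = 43/57 = 0.75
TTR(B) = 23/61 = 0.38
Difference = 0.75 − 0.38 = 0.37

0.37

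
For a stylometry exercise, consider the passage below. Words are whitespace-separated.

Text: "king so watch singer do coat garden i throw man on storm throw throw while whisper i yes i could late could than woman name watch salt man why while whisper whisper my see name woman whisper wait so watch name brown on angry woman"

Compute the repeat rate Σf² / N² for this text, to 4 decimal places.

0.0479

Frequencies: whisper:4, watch:3, i:3, throw:3, woman:3, name:3, so:2, man:2, on:2, while:2, could:2, king:1, singer:1, do:1, coat:1, garden:1, storm:1, yes:1, late:1, than:1, … (7 more, each freq 1)
Σf² = 97; N² = 2025
Repeat rate = 97 / 2025 = 0.0479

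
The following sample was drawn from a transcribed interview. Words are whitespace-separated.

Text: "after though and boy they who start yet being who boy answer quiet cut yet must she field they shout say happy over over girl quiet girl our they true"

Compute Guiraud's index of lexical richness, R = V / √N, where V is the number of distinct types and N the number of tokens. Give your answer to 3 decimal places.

4.017

N = 30, V = 22.
√N = 5.477226
R = 22 / 5.477226 = 4.017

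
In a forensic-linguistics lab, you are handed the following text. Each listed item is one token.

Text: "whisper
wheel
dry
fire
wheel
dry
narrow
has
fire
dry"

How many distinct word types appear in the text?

Distinct types: {dry, fire, has, narrow, wheel, whisper}
V = 6

6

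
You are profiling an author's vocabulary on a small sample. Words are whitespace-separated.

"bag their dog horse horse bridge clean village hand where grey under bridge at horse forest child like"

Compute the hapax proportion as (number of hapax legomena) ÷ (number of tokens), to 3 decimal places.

0.722

Frequencies: horse:3, bridge:2, bag:1, their:1, dog:1, clean:1, village:1, hand:1, where:1, grey:1, under:1, at:1, forest:1, child:1, like:1
Hapax count = 13; token count = 18.
Ratio = 13 / 18 = 0.722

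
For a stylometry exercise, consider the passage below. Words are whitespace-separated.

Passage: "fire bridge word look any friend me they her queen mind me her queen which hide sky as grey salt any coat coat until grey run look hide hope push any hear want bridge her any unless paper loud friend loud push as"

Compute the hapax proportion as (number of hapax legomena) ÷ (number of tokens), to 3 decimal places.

0.326

Frequencies: any:4, her:3, bridge:2, look:2, friend:2, me:2, queen:2, hide:2, as:2, grey:2, coat:2, push:2, loud:2, fire:1, word:1, they:1, mind:1, which:1, sky:1, salt:1, … (7 more, each freq 1)
Hapax count = 14; token count = 43.
Ratio = 14 / 43 = 0.326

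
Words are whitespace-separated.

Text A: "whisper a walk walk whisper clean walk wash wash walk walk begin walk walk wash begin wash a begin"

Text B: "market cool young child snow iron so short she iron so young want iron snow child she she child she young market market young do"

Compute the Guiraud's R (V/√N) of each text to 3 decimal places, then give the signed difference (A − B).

A: V=6, N=19, R=1.376
B: V=11, N=25, R=2.200
Difference = 1.376 − 2.200 = -0.824

-0.824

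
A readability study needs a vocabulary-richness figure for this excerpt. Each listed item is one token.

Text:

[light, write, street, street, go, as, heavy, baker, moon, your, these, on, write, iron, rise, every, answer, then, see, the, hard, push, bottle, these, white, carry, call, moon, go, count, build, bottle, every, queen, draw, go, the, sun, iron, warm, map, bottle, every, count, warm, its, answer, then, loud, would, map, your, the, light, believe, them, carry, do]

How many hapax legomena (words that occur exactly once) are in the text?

20

Frequencies: go:3, every:3, the:3, bottle:3, light:2, write:2, street:2, moon:2, your:2, these:2, iron:2, answer:2, then:2, carry:2, count:2, warm:2, map:2, as:1, heavy:1, baker:1, … (17 more, each freq 1)
Hapax (freq=1): as, baker, believe, build, call, do, draw, hard, heavy, its, loud, on, push, queen, rise, see, sun, them, white, would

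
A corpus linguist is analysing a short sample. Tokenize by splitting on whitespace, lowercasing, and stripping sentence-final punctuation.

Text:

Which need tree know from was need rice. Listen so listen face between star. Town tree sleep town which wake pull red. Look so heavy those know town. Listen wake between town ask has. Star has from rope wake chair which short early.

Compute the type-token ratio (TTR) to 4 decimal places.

N = 43 tokens, V = 26 types.
TTR = V / N = 26 / 43 = 0.6047

0.6047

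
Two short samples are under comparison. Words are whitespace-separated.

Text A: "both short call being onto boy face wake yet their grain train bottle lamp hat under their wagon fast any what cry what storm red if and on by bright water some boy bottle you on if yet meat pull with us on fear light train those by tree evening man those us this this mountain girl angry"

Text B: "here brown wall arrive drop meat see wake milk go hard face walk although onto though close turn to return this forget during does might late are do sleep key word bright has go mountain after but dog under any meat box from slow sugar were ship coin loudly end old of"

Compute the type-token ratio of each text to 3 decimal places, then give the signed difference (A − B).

TTR(A) = 45/58 = 0.776
TTR(B) = 50/52 = 0.962
Difference = 0.776 − 0.962 = -0.186

-0.186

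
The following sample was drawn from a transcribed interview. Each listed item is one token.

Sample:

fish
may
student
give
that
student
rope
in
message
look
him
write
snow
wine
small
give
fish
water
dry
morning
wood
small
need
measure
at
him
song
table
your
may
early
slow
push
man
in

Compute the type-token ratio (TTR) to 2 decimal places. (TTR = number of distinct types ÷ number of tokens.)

0.80

N = 35 tokens, V = 28 types.
TTR = V / N = 28 / 35 = 0.80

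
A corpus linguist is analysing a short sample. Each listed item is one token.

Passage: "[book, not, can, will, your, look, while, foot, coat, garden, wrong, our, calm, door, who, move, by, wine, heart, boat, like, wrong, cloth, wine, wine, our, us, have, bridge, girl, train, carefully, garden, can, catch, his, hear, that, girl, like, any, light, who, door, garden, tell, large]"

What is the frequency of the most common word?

3

Frequencies: garden:3, wine:3, can:2, wrong:2, our:2, door:2, who:2, like:2, girl:2, book:1, not:1, will:1, your:1, look:1, while:1, foot:1, coat:1, calm:1, move:1, by:1, … (16 more, each freq 1)
Most common: 'garden' with frequency 3.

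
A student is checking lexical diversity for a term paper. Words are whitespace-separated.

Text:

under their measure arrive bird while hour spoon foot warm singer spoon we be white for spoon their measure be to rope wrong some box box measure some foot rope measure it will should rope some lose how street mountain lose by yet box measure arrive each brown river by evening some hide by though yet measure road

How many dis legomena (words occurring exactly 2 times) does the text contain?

Frequencies: measure:6, some:4, spoon:3, rope:3, box:3, by:3, their:2, arrive:2, foot:2, be:2, lose:2, yet:2, under:1, bird:1, while:1, hour:1, warm:1, singer:1, we:1, white:1, … (16 more, each freq 1)
Words with frequency 2: arrive, be, foot, lose, their, yet

6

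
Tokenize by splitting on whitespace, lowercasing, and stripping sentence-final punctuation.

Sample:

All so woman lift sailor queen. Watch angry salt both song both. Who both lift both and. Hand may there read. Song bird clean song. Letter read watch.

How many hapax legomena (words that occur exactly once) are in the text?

Frequencies: both:4, song:3, lift:2, watch:2, read:2, all:1, so:1, woman:1, sailor:1, queen:1, angry:1, salt:1, who:1, and:1, hand:1, may:1, there:1, bird:1, clean:1, letter:1
Hapax (freq=1): all, and, angry, bird, clean, hand, letter, may, queen, sailor, salt, so, there, who, woman

15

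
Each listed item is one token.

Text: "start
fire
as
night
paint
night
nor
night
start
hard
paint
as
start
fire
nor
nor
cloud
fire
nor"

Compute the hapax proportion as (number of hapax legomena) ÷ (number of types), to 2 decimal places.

0.25

Frequencies: nor:4, start:3, fire:3, night:3, as:2, paint:2, hard:1, cloud:1
Hapax count = 2; type count = 8.
Ratio = 2 / 8 = 0.25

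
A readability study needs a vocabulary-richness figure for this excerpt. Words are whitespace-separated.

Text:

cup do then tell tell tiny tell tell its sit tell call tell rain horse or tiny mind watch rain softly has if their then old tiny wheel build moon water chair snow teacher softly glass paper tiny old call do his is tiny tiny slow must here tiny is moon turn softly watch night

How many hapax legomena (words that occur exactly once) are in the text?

23

Frequencies: tiny:7, tell:6, softly:3, do:2, then:2, call:2, rain:2, watch:2, old:2, moon:2, is:2, cup:1, its:1, sit:1, horse:1, or:1, mind:1, has:1, if:1, their:1, … (14 more, each freq 1)
Hapax (freq=1): build, chair, cup, glass, has, here, his, horse, if, its, mind, must, night, or, paper, sit, slow, snow, teacher, their, turn, water, wheel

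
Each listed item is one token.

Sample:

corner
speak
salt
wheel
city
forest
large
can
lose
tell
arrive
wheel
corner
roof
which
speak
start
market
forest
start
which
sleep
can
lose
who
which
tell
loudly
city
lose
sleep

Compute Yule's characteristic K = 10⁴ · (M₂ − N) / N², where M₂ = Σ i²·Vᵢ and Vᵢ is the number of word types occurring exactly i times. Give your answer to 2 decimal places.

Frequencies: lose:3, which:3, corner:2, speak:2, wheel:2, city:2, forest:2, can:2, tell:2, start:2, sleep:2, salt:1, large:1, arrive:1, roof:1, market:1, who:1, loudly:1
N = 31. Frequency spectrum: V_1=7, V_2=9, V_3=2
M₂ = 1²·7 + 2²·9 + 3²·2 = 61
K = 10000 × (61 − 31) / 31² = 312.17

312.17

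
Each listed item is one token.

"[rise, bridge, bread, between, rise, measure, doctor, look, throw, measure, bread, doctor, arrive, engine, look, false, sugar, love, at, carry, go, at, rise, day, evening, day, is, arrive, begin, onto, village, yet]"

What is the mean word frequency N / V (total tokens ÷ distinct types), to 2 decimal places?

N = 32 tokens, V = 23 types.
Mean frequency = N / V = 32 / 23 = 1.39

1.39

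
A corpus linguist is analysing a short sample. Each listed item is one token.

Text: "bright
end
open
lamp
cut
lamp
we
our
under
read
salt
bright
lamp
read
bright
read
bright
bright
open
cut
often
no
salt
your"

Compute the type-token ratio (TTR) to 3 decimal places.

N = 24 tokens, V = 13 types.
TTR = V / N = 13 / 24 = 0.542

0.542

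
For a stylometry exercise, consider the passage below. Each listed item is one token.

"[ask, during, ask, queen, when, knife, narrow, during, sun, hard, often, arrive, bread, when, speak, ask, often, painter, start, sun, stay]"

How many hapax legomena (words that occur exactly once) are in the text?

Frequencies: ask:3, during:2, when:2, sun:2, often:2, queen:1, knife:1, narrow:1, hard:1, arrive:1, bread:1, speak:1, painter:1, start:1, stay:1
Hapax (freq=1): arrive, bread, hard, knife, narrow, painter, queen, speak, start, stay

10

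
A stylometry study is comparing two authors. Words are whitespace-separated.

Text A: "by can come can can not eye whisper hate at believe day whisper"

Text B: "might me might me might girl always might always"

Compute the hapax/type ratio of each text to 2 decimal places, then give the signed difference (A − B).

A: hapax=8, V=10, ratio=0.80
B: hapax=1, V=4, ratio=0.25
Difference = 0.80 − 0.25 = 0.55

0.55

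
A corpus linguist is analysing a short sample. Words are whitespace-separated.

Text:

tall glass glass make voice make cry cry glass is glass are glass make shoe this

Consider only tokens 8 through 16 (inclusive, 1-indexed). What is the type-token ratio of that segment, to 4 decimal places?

Segment tokens 8–16: cry, glass, is, glass, are, glass, make, shoe, this
Segment N = 9, segment V = 7.
TTR = 7 / 9 = 0.7778

0.7778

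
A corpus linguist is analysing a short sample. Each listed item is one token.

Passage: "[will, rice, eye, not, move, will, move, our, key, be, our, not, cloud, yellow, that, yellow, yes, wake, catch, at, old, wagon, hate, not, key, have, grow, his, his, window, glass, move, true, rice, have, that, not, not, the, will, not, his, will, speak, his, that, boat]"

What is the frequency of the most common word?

6

Frequencies: not:6, will:4, his:4, move:3, that:3, rice:2, our:2, key:2, yellow:2, have:2, eye:1, be:1, cloud:1, yes:1, wake:1, catch:1, at:1, old:1, wagon:1, hate:1, … (7 more, each freq 1)
Most common: 'not' with frequency 6.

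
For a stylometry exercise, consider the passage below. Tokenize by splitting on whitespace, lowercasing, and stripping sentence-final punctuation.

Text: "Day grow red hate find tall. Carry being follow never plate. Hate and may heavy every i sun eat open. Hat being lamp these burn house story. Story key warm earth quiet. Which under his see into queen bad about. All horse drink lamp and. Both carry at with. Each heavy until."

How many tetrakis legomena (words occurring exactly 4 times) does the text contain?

Frequencies: hate:2, carry:2, being:2, and:2, heavy:2, lamp:2, story:2, day:1, grow:1, red:1, find:1, tall:1, follow:1, never:1, plate:1, may:1, every:1, i:1, sun:1, eat:1, … (25 more, each freq 1)
Words with frequency 4: (none)

0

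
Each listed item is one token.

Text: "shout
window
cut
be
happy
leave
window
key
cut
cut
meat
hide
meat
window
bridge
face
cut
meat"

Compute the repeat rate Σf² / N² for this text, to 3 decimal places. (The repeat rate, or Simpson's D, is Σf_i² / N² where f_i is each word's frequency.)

Frequencies: cut:4, window:3, meat:3, shout:1, be:1, happy:1, leave:1, key:1, hide:1, bridge:1, face:1
Σf² = 42; N² = 324
Repeat rate = 42 / 324 = 0.130

0.130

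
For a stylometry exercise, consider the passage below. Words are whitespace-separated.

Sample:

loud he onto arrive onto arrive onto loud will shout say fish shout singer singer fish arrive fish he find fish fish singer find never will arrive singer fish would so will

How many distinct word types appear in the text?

Distinct types: {arrive, find, fish, he, loud, never, onto, say, shout, singer, so, will, would}
V = 13

13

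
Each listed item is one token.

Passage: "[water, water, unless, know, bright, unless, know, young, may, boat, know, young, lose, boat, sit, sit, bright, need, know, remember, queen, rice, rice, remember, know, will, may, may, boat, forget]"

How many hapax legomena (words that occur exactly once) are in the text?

5

Frequencies: know:5, may:3, boat:3, water:2, unless:2, bright:2, young:2, sit:2, remember:2, rice:2, lose:1, need:1, queen:1, will:1, forget:1
Hapax (freq=1): forget, lose, need, queen, will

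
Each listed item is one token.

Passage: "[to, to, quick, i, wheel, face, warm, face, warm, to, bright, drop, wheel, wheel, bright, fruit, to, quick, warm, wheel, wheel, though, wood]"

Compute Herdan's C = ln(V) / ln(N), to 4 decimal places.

N = 23, V = 11.
ln(V) = 2.397895, ln(N) = 3.135494
C = 2.397895 / 3.135494 = 0.7648

0.7648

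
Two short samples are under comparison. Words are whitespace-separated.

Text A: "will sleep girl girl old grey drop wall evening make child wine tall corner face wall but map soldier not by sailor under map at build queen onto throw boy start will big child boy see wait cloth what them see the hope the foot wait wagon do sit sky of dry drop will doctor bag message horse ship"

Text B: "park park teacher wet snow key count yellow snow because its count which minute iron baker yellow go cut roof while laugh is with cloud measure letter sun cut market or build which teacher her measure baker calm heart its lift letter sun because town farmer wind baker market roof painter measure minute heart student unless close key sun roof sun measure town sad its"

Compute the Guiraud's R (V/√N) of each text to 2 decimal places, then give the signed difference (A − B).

1.41

A: V=48, N=59, R=6.25
B: V=39, N=65, R=4.84
Difference = 6.25 − 4.84 = 1.41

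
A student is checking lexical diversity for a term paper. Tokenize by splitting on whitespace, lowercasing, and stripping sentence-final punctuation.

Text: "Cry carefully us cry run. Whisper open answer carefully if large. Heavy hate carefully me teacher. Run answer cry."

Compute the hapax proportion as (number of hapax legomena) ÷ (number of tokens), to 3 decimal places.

Frequencies: cry:3, carefully:3, run:2, answer:2, us:1, whisper:1, open:1, if:1, large:1, heavy:1, hate:1, me:1, teacher:1
Hapax count = 9; token count = 19.
Ratio = 9 / 19 = 0.474

0.474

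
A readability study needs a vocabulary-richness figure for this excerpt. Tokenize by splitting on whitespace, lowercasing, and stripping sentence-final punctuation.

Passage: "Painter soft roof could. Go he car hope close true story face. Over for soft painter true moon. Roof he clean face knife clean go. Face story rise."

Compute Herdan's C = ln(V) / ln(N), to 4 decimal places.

0.8674

N = 28, V = 18.
ln(V) = 2.890372, ln(N) = 3.332205
C = 2.890372 / 3.332205 = 0.8674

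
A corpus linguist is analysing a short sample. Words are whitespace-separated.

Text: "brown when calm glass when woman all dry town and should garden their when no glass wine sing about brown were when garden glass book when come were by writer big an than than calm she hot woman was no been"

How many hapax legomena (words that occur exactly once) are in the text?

19

Frequencies: when:5, glass:3, brown:2, calm:2, woman:2, garden:2, no:2, were:2, than:2, all:1, dry:1, town:1, and:1, should:1, their:1, wine:1, sing:1, about:1, book:1, come:1, … (8 more, each freq 1)
Hapax (freq=1): about, all, an, and, been, big, book, by, come, dry, hot, she, should, sing, their, town, was, wine, writer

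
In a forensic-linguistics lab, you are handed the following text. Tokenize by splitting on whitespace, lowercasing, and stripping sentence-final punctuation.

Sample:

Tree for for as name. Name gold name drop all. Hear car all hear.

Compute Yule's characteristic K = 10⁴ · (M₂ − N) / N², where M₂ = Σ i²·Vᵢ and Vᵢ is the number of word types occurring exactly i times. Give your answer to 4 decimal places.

612.2449

Frequencies: name:3, for:2, all:2, hear:2, tree:1, as:1, gold:1, drop:1, car:1
N = 14. Frequency spectrum: V_1=5, V_2=3, V_3=1
M₂ = 1²·5 + 2²·3 + 3²·1 = 26
K = 10000 × (26 − 14) / 14² = 612.2449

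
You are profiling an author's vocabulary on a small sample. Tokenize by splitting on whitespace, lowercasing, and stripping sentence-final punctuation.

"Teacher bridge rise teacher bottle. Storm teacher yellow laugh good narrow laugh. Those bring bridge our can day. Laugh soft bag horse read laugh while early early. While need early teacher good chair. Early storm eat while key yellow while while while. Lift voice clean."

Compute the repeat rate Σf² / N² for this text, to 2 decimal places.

0.06

Frequencies: while:6, teacher:4, laugh:4, early:4, bridge:2, storm:2, yellow:2, good:2, rise:1, bottle:1, narrow:1, those:1, bring:1, our:1, can:1, day:1, soft:1, bag:1, horse:1, read:1, … (7 more, each freq 1)
Σf² = 119; N² = 2025
Repeat rate = 119 / 2025 = 0.06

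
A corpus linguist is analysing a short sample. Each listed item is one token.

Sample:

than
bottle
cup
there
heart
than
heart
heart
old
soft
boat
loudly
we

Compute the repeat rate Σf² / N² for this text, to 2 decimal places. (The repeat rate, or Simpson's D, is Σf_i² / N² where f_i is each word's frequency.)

Frequencies: heart:3, than:2, bottle:1, cup:1, there:1, old:1, soft:1, boat:1, loudly:1, we:1
Σf² = 21; N² = 169
Repeat rate = 21 / 169 = 0.12

0.12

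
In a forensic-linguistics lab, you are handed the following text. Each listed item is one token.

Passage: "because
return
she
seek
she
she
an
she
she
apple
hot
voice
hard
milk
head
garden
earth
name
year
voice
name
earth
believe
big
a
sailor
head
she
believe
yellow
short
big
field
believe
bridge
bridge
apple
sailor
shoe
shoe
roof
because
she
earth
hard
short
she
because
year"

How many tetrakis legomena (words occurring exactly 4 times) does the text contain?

0

Frequencies: she:8, because:3, earth:3, believe:3, apple:2, voice:2, hard:2, head:2, name:2, year:2, big:2, sailor:2, short:2, bridge:2, shoe:2, return:1, seek:1, an:1, hot:1, milk:1, … (5 more, each freq 1)
Words with frequency 4: (none)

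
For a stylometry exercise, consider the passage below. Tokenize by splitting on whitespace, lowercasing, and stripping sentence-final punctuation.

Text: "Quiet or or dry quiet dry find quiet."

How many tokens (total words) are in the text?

Tokens: quiet, or, or, dry, quiet, dry, find, quiet
N = 8

8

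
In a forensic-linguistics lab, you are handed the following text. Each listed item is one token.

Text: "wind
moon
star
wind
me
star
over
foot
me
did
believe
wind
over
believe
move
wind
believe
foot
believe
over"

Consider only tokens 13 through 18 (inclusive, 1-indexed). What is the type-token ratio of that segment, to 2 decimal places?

Segment tokens 13–18: over, believe, move, wind, believe, foot
Segment N = 6, segment V = 5.
TTR = 5 / 6 = 0.83

0.83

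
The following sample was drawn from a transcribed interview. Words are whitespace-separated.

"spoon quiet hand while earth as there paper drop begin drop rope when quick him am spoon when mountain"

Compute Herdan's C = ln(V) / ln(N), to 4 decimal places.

N = 19, V = 16.
ln(V) = 2.772589, ln(N) = 2.944439
C = 2.772589 / 2.944439 = 0.9416

0.9416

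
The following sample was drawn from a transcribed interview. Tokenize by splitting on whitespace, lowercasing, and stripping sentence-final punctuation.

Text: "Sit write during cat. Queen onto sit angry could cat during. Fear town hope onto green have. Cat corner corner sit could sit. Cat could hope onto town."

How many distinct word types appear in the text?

Distinct types: {angry, cat, corner, could, during, fear, green, have, hope, onto, queen, sit, town, write}
V = 14

14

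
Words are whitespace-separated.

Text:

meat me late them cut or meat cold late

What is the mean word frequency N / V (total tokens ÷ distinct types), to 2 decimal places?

N = 9 tokens, V = 7 types.
Mean frequency = N / V = 9 / 7 = 1.29

1.29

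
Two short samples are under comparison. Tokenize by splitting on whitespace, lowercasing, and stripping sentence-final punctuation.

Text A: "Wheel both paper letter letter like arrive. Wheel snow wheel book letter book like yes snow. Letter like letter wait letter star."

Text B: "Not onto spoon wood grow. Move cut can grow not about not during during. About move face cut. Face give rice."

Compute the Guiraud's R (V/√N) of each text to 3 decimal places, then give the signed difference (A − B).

-0.492

A: V=11, N=22, R=2.345
B: V=13, N=21, R=2.837
Difference = 2.345 − 2.837 = -0.492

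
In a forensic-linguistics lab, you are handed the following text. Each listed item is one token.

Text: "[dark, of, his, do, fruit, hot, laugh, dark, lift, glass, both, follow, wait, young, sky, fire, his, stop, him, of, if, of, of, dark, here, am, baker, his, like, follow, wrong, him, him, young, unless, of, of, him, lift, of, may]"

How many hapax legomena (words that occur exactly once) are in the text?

18

Frequencies: of:7, him:4, dark:3, his:3, lift:2, follow:2, young:2, do:1, fruit:1, hot:1, laugh:1, glass:1, both:1, wait:1, sky:1, fire:1, stop:1, if:1, here:1, am:1, … (5 more, each freq 1)
Hapax (freq=1): am, baker, both, do, fire, fruit, glass, here, hot, if, laugh, like, may, sky, stop, unless, wait, wrong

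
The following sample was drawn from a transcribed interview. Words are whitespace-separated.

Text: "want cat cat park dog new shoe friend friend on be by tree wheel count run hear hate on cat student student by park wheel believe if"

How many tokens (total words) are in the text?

27

Tokens: want, cat, cat, park, dog, new, shoe, friend, friend, on, be, by, tree, wheel, count, run, hear, hate, on, cat, student, student, by, park, wheel, believe, if
N = 27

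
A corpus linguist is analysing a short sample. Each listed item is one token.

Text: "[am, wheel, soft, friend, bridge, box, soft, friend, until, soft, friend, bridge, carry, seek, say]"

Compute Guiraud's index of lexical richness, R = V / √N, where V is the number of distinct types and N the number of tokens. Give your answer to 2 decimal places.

2.58

N = 15, V = 10.
√N = 3.872983
R = 10 / 3.872983 = 2.58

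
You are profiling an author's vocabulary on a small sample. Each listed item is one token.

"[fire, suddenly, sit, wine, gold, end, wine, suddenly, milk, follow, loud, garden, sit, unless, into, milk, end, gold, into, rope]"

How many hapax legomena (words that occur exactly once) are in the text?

6

Frequencies: suddenly:2, sit:2, wine:2, gold:2, end:2, milk:2, into:2, fire:1, follow:1, loud:1, garden:1, unless:1, rope:1
Hapax (freq=1): fire, follow, garden, loud, rope, unless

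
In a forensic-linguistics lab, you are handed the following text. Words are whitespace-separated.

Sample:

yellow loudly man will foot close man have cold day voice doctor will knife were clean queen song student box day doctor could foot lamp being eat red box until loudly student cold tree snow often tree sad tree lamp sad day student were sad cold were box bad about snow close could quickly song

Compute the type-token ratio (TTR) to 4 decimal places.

N = 55 tokens, V = 31 types.
TTR = V / N = 31 / 55 = 0.5636

0.5636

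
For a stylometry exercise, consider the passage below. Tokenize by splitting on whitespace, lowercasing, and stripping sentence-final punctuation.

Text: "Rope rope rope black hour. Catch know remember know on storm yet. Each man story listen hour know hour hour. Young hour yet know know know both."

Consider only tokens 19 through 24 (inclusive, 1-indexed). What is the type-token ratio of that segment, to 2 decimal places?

0.67

Segment tokens 19–24: hour, hour, young, hour, yet, know
Segment N = 6, segment V = 4.
TTR = 4 / 6 = 0.67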